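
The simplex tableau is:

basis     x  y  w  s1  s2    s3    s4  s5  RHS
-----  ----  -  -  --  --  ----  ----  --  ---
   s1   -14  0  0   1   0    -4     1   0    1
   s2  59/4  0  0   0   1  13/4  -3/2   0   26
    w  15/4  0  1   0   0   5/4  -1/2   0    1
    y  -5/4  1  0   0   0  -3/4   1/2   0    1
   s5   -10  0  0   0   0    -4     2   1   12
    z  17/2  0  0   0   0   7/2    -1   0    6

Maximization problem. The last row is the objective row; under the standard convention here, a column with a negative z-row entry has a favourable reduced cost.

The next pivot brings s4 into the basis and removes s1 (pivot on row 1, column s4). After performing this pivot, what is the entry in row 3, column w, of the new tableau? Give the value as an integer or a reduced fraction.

1

Pivot element is row 1, column s4: 1.
Normalize row 1: new (row 1, w) = 0/1 = 0.
row 3 ← row 3 − (-1/2)·(new row 1): 1 − (-1/2)·0 = 1.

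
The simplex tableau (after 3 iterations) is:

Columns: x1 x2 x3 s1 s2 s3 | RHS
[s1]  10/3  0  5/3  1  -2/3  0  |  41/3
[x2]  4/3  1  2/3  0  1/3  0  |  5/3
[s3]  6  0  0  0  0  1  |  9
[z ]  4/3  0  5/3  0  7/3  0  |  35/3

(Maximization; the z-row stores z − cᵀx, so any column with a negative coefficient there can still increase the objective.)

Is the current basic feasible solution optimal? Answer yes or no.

yes

No objective-row coefficient is strictly negative, so no entering variable exists; the tableau is optimal.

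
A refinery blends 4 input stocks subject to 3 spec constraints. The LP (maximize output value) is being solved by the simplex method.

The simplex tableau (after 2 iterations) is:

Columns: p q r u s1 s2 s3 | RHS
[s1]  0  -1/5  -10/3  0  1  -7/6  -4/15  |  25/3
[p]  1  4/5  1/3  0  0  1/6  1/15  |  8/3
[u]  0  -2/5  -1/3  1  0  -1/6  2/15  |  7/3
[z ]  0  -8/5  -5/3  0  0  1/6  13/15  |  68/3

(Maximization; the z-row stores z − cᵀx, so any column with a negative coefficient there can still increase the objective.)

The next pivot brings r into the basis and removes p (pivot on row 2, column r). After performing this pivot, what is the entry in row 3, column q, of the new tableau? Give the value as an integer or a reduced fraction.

Pivot element is row 2, column r: 1/3.
Normalize row 2: new (row 2, q) = (4/5)/(1/3) = 12/5.
row 3 ← row 3 − (-1/3)·(new row 2): -2/5 − (-1/3)·(12/5) = 2/5.

2/5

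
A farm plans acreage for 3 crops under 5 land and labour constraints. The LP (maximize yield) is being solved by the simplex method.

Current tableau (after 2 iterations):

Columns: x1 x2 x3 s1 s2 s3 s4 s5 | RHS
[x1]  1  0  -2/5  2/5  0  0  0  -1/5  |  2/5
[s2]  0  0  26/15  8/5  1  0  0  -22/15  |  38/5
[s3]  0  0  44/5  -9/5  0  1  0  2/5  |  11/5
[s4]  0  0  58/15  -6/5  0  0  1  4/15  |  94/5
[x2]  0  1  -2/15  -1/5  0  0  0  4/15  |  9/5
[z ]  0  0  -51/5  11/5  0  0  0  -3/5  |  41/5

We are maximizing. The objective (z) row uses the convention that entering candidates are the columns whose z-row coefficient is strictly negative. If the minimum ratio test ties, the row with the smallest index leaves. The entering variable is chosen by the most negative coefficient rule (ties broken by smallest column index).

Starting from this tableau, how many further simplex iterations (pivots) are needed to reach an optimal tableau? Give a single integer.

3

pivot: x3 in, s3 out → z = 43/4
pivot: s5 in, x3 out → z = 23/2
pivot: s1 in, x2 out → z = 35/3
No improving column remains; optimal.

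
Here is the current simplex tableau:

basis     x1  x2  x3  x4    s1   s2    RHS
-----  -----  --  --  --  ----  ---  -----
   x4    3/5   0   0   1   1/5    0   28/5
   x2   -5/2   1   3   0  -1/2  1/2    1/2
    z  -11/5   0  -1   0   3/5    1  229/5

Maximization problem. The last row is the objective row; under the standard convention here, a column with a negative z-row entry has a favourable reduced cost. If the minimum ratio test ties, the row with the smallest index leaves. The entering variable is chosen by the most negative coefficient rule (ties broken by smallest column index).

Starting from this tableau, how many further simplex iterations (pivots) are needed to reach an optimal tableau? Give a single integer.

pivot: x1 in, x4 out → z = 199/3
pivot: x3 in, x2 out → z = 1337/18
No improving column remains; optimal.

2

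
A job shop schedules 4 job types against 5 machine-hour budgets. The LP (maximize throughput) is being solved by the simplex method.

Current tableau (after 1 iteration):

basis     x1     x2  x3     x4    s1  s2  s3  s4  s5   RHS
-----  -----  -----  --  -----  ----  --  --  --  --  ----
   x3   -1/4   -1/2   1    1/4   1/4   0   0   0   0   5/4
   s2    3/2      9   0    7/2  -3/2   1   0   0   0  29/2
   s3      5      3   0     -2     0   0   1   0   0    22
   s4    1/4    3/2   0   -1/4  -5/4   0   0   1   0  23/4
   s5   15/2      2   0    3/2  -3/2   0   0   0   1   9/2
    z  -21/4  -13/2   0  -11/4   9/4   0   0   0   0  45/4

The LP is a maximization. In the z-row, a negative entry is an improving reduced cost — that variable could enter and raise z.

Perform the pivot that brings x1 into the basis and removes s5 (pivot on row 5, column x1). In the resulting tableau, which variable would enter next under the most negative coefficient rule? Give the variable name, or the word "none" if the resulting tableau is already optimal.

Pivot element 15/2. New z-row = old z-row − (-21/4)·(row 5/(15/2)).
Updated z-row coefficients: x1: 0, x2: -51/10, x3: 0, x4: -17/10, s1: 6/5, s2: 0, s3: 0, s4: 0, s5: 7/10.
The most negative is -51/10 in column x2, so x2 would enter next.

x2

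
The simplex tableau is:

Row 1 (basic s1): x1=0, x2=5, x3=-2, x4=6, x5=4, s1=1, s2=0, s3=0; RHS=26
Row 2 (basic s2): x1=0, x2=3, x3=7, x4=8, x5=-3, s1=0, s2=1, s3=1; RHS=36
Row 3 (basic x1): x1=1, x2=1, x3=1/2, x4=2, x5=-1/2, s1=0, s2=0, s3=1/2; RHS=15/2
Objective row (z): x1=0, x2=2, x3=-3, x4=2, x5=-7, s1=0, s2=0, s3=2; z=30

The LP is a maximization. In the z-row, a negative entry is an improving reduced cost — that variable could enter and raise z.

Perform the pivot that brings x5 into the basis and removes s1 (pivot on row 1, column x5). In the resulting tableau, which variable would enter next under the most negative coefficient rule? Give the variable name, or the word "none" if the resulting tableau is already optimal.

x3

Pivot element 4. New z-row = old z-row − (-7)·(row 1/4).
Updated z-row coefficients: x1: 0, x2: 43/4, x3: -13/2, x4: 25/2, x5: 0, s1: 7/4, s2: 0, s3: 2.
The most negative is -13/2 in column x3, so x3 would enter next.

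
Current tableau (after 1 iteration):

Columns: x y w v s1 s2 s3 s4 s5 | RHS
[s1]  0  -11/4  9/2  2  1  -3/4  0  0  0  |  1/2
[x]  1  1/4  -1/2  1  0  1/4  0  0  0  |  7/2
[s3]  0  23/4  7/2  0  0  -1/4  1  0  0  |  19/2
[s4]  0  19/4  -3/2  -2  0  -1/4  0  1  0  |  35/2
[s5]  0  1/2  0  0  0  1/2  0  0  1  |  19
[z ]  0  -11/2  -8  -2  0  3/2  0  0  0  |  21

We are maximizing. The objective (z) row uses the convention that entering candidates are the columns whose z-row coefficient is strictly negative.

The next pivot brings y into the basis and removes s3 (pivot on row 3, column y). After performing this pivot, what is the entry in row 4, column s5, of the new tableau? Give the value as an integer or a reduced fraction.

0

Pivot element is row 3, column y: 23/4.
Normalize row 3: new (row 3, s5) = 0/(23/4) = 0.
row 4 ← row 4 − (19/4)·(new row 3): 0 − (19/4)·0 = 0.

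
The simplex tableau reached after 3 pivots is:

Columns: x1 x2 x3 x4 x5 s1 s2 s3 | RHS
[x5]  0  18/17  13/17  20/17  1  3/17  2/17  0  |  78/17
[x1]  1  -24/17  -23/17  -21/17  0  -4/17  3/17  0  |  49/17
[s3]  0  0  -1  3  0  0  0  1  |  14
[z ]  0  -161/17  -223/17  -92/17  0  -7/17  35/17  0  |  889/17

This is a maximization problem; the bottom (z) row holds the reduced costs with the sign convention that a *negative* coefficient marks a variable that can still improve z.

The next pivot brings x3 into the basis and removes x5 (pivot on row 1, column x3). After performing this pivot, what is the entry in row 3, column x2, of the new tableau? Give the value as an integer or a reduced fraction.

18/13

Pivot element is row 1, column x3: 13/17.
Normalize row 1: new (row 1, x2) = (18/17)/(13/17) = 18/13.
row 3 ← row 3 − (-1)·(new row 1): 0 − (-1)·(18/13) = 18/13.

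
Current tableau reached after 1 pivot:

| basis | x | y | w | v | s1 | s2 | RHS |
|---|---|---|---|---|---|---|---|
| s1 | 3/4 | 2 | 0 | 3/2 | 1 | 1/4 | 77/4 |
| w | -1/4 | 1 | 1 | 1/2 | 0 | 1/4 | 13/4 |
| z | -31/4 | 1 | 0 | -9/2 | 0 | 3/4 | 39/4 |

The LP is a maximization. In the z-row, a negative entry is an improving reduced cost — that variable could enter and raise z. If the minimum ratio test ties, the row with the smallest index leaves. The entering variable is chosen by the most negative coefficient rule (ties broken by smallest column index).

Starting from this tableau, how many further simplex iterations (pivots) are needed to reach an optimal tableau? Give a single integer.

1

pivot: x in, s1 out → z = 626/3
No improving column remains; optimal.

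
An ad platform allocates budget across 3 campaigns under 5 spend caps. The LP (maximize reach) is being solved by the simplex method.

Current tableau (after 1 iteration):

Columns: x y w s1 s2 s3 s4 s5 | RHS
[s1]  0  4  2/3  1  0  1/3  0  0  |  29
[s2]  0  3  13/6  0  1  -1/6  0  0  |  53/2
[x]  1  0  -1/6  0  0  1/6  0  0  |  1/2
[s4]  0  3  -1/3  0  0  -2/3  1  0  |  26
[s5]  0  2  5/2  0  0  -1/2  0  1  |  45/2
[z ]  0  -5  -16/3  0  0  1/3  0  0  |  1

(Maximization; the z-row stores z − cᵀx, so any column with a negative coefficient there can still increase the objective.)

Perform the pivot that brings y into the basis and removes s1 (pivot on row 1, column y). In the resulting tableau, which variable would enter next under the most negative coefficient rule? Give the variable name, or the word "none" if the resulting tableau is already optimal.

w

Pivot element 4. New z-row = old z-row − (-5)·(row 1/4).
Updated z-row coefficients: x: 0, y: 0, w: -9/2, s1: 5/4, s2: 0, s3: 3/4, s4: 0, s5: 0.
The most negative is -9/2 in column w, so w would enter next.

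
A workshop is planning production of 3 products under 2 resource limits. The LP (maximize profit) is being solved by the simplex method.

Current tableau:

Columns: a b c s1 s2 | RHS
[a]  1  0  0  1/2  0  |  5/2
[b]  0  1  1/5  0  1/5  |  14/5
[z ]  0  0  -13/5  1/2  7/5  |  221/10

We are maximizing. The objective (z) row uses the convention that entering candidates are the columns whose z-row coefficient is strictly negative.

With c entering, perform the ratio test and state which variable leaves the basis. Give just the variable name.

Ratios: row 1 (a): entry 0 ≤ 0, skip; row 2 (b): (14/5)/(1/5) = 14.
Minimum ratio 14 is in the b row, so b leaves.

b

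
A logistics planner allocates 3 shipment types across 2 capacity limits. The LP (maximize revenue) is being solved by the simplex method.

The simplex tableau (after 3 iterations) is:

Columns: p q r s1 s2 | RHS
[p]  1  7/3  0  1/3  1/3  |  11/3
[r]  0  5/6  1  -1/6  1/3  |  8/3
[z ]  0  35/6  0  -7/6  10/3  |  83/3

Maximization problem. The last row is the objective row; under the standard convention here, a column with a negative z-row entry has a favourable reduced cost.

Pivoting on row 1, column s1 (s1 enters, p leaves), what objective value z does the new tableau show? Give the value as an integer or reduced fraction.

81/2

Minimum ratio for s1: (11/3)/(1/3) = 11.
z changes by −(z-row coeff of s1)·ratio = −(-7/6)·11 = 77/6.
New z = 83/3 + (77/6) = 81/2.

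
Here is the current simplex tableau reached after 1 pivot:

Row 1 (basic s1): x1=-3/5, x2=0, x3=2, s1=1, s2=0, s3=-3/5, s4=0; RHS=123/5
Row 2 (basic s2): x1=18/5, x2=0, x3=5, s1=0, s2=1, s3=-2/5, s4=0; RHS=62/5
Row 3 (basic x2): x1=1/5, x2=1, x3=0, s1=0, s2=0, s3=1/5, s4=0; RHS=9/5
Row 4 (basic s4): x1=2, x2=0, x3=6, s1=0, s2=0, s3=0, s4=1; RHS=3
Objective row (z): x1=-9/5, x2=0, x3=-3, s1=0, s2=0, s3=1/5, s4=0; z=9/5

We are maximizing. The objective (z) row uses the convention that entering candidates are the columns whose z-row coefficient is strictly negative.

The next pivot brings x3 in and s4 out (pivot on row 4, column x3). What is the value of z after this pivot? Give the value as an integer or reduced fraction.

33/10

Minimum ratio for x3: 3/6 = 1/2.
z changes by −(z-row coeff of x3)·ratio = −(-3)·(1/2) = 3/2.
New z = 9/5 + (3/2) = 33/10.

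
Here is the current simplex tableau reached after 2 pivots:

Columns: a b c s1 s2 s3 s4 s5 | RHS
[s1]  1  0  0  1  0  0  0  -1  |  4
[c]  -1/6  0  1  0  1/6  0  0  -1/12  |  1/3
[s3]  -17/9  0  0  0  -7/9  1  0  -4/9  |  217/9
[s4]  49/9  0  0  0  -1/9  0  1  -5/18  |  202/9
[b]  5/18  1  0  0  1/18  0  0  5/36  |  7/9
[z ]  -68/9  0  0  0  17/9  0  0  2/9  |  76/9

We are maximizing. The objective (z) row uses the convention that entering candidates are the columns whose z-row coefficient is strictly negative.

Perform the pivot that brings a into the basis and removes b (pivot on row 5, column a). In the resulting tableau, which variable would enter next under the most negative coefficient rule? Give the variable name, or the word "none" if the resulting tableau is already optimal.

Pivot element 5/18. New z-row = old z-row − (-68/9)·(row 5/(5/18)).
Updated z-row coefficients: a: 0, b: 136/5, c: 0, s1: 0, s2: 17/5, s3: 0, s4: 0, s5: 4.
No coefficient is strictly negative; the tableau after this pivot is optimal.

none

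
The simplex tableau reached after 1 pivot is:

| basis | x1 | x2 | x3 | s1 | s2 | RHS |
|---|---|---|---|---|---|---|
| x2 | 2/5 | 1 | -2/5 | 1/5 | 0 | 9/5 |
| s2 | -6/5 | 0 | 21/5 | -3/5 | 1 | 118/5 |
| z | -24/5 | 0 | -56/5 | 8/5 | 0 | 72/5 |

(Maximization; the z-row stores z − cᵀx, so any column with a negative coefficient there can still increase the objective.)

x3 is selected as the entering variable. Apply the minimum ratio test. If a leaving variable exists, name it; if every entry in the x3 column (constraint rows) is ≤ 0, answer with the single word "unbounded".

s2

Ratios: row 1 (x2): entry -2/5 ≤ 0, skip; row 2 (s2): (118/5)/(21/5) = 118/21.
Minimum ratio is in the s2 row, so s2 leaves.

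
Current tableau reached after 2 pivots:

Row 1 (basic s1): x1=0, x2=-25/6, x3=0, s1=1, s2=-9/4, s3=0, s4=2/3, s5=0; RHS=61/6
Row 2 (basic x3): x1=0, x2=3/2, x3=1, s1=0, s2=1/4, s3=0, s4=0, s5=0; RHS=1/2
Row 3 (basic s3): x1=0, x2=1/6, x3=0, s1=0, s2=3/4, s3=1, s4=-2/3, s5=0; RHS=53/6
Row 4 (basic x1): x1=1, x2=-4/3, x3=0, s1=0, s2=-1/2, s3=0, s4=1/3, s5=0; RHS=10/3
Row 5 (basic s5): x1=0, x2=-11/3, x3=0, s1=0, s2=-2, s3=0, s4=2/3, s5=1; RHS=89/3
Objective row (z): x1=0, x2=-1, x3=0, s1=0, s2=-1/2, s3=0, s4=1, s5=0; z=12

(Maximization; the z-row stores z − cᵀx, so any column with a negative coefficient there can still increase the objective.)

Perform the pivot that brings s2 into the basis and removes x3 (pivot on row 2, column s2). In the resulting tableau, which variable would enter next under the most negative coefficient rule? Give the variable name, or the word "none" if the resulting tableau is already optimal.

Pivot element 1/4. New z-row = old z-row − (-1/2)·(row 2/(1/4)).
Updated z-row coefficients: x1: 0, x2: 2, x3: 2, s1: 0, s2: 0, s3: 0, s4: 1, s5: 0.
No coefficient is strictly negative; the tableau after this pivot is optimal.

none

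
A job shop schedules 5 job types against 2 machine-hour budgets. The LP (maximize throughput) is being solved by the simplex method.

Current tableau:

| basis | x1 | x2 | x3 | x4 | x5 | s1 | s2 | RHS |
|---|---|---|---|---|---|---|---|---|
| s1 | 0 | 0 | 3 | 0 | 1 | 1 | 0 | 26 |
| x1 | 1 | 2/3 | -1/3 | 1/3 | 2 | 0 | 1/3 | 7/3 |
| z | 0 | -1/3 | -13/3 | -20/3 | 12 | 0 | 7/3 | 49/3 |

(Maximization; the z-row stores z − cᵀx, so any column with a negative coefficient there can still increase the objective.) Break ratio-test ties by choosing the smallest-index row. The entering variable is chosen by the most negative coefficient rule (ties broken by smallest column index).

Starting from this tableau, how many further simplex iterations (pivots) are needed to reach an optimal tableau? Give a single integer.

pivot: x4 in, x1 out → z = 63
pivot: x3 in, s1 out → z = 475/3
No improving column remains; optimal.

2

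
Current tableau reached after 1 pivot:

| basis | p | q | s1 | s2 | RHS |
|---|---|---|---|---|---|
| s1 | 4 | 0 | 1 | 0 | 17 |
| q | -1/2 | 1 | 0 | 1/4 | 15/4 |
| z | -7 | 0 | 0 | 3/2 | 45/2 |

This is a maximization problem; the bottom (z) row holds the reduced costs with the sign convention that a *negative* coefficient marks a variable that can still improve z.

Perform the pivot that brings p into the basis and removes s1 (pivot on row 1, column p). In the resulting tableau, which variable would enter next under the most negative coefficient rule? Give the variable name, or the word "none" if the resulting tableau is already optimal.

Pivot element 4. New z-row = old z-row − (-7)·(row 1/4).
Updated z-row coefficients: p: 0, q: 0, s1: 7/4, s2: 3/2.
No coefficient is strictly negative; the tableau after this pivot is optimal.

none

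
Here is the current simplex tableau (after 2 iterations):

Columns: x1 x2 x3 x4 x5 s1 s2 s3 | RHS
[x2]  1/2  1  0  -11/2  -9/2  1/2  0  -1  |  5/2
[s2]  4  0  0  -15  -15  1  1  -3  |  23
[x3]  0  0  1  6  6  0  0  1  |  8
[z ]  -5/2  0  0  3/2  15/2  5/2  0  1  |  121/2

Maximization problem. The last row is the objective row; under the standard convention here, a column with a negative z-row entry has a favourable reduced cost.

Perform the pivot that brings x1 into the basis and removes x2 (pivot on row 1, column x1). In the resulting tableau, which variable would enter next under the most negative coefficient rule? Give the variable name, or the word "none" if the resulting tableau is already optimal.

x4

Pivot element 1/2. New z-row = old z-row − (-5/2)·(row 1/(1/2)).
Updated z-row coefficients: x1: 0, x2: 5, x3: 0, x4: -26, x5: -15, s1: 5, s2: 0, s3: -4.
The most negative is -26 in column x4, so x4 would enter next.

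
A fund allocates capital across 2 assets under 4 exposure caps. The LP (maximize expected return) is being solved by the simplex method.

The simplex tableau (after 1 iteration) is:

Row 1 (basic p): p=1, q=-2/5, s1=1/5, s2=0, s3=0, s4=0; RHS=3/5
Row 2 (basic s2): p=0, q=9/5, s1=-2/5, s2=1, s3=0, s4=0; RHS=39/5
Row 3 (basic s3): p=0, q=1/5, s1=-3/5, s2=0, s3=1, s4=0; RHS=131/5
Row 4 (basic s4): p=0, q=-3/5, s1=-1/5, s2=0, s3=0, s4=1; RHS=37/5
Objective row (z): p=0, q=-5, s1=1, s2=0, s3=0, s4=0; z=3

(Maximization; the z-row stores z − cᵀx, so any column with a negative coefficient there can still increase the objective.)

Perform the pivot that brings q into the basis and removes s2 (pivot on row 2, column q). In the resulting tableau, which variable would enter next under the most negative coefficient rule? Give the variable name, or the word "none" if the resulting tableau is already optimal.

s1

Pivot element 9/5. New z-row = old z-row − (-5)·(row 2/(9/5)).
Updated z-row coefficients: p: 0, q: 0, s1: -1/9, s2: 25/9, s3: 0, s4: 0.
The most negative is -1/9 in column s1, so s1 would enter next.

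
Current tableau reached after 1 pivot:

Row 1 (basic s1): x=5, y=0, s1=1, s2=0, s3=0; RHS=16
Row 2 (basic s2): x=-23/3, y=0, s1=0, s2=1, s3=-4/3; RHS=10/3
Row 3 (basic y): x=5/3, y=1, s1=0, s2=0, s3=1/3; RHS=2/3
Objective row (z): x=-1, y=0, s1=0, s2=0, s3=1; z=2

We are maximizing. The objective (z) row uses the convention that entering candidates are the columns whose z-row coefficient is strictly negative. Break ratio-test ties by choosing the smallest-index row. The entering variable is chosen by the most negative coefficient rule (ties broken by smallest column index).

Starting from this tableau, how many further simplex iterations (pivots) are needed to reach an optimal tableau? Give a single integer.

pivot: x in, y out → z = 12/5
No improving column remains; optimal.

1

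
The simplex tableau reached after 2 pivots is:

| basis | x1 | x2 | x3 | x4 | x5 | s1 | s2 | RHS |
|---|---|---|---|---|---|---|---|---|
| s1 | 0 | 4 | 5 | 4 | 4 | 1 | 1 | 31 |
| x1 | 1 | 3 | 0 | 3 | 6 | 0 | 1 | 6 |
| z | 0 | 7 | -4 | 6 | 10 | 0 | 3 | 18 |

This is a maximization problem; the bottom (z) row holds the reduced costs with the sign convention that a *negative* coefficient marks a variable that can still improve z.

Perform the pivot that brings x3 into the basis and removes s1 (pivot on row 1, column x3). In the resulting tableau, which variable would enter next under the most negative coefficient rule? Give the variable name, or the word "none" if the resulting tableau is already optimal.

none

Pivot element 5. New z-row = old z-row − (-4)·(row 1/5).
Updated z-row coefficients: x1: 0, x2: 51/5, x3: 0, x4: 46/5, x5: 66/5, s1: 4/5, s2: 19/5.
No coefficient is strictly negative; the tableau after this pivot is optimal.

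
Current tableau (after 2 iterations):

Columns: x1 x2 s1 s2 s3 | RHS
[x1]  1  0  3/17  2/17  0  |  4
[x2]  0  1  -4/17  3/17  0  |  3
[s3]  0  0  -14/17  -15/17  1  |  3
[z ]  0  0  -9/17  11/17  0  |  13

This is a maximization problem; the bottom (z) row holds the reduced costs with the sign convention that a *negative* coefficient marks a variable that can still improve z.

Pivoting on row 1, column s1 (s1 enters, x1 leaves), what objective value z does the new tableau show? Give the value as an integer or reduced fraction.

Minimum ratio for s1: 4/(3/17) = 68/3.
z changes by −(z-row coeff of s1)·ratio = −(-9/17)·(68/3) = 12.
New z = 13 + 12 = 25.

25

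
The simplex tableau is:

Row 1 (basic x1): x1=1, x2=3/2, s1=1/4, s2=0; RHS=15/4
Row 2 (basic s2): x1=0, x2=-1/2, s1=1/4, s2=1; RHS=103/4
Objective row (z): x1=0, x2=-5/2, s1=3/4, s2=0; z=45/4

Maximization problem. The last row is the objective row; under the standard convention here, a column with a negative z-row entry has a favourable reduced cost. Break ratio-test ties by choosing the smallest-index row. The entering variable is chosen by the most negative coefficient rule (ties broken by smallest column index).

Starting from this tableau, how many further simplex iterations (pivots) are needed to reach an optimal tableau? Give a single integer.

1

pivot: x2 in, x1 out → z = 35/2
No improving column remains; optimal.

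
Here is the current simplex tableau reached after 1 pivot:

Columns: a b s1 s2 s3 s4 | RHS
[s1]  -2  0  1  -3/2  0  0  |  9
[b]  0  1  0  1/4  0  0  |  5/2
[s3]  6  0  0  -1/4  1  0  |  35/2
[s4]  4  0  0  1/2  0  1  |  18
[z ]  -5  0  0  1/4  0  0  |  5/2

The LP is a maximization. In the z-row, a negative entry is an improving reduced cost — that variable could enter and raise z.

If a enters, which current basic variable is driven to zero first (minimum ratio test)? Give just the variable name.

Ratios: row 1 (s1): entry -2 ≤ 0, skip; row 2 (b): entry 0 ≤ 0, skip; row 3 (s3): (35/2)/6 = 35/12; row 4 (s4): 18/4 = 9/2.
Minimum ratio 35/12 is in the s3 row, so s3 leaves.

s3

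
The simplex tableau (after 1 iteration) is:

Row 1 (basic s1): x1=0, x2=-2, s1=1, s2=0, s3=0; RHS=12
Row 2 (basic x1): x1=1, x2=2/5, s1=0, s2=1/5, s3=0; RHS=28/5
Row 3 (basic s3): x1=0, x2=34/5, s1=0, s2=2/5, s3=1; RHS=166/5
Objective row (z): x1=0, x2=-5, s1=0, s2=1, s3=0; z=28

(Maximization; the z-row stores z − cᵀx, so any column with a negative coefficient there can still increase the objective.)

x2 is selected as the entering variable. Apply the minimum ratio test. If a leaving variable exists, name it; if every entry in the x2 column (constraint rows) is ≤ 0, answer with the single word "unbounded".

s3

Ratios: row 1 (s1): entry -2 ≤ 0, skip; row 2 (x1): (28/5)/(2/5) = 14; row 3 (s3): (166/5)/(34/5) = 83/17.
Minimum ratio is in the s3 row, so s3 leaves.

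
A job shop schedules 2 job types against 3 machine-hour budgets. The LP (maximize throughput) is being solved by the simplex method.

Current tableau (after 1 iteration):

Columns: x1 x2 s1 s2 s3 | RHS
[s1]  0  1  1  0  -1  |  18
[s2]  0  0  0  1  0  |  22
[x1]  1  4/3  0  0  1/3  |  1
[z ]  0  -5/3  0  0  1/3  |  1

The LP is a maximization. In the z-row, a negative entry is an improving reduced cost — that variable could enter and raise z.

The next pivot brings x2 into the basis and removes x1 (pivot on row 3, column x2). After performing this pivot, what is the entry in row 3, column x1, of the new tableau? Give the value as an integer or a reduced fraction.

Pivot element is row 3, column x2: 4/3.
Normalize row 3: new (row 3, x1) = 1/(4/3) = 3/4.
Row 3 is the pivot row, so the entry is 3/4.

3/4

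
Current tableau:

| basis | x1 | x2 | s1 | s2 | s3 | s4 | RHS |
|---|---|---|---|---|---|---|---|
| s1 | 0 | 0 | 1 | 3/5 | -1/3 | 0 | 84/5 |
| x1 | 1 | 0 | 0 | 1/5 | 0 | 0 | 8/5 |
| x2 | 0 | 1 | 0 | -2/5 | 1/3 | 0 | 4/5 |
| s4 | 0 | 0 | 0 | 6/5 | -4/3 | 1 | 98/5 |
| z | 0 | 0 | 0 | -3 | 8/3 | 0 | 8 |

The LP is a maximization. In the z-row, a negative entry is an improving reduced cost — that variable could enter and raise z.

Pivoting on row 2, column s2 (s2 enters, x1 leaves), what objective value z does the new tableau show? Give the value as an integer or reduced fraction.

32

Minimum ratio for s2: (8/5)/(1/5) = 8.
z changes by −(z-row coeff of s2)·ratio = −(-3)·8 = 24.
New z = 8 + 24 = 32.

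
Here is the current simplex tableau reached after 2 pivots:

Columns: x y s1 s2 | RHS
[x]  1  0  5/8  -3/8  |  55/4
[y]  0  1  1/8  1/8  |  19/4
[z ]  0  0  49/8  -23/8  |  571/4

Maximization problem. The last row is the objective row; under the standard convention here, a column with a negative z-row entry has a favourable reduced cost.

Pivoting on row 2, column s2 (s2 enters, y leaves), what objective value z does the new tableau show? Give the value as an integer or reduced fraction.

252

Minimum ratio for s2: (19/4)/(1/8) = 38.
z changes by −(z-row coeff of s2)·ratio = −(-23/8)·38 = 437/4.
New z = 571/4 + (437/4) = 252.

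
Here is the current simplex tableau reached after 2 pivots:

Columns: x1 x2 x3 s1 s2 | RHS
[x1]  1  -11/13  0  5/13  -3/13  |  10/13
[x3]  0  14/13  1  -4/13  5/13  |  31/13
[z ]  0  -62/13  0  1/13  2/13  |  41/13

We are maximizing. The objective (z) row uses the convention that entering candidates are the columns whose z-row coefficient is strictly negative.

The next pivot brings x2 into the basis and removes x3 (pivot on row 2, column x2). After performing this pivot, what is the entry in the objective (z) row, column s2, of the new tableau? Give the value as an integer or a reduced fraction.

Pivot element is row 2, column x2: 14/13.
Normalize row 2: new (row 2, s2) = (5/13)/(14/13) = 5/14.
z-row ← z-row − (-62/13)·(new row 2): 2/13 − (-62/13)·(5/14) = 13/7.

13/7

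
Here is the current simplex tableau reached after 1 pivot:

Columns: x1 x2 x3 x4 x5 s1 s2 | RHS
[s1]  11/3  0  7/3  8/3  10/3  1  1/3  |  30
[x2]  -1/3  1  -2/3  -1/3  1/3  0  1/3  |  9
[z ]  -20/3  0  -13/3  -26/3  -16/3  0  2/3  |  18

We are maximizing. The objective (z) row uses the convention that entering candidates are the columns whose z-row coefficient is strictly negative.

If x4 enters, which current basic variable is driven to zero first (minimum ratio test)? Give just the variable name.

Ratios: row 1 (s1): 30/(8/3) = 45/4; row 2 (x2): entry -1/3 ≤ 0, skip.
Minimum ratio 45/4 is in the s1 row, so s1 leaves.

s1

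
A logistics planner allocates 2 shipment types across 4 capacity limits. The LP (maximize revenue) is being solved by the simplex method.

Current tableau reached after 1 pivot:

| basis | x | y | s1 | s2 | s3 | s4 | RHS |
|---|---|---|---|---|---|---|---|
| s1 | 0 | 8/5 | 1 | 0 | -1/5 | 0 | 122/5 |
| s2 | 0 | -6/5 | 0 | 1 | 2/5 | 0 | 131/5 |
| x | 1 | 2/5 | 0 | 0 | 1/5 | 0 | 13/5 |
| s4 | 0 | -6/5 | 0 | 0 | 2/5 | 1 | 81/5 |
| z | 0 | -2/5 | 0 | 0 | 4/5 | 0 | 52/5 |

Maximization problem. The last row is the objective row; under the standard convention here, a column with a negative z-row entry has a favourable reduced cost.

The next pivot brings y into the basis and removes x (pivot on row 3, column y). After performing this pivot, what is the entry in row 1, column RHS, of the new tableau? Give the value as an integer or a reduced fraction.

14

Pivot element is row 3, column y: 2/5.
Normalize row 3: new (row 3, RHS) = (13/5)/(2/5) = 13/2.
row 1 ← row 1 − (8/5)·(new row 3): 122/5 − (8/5)·(13/2) = 14.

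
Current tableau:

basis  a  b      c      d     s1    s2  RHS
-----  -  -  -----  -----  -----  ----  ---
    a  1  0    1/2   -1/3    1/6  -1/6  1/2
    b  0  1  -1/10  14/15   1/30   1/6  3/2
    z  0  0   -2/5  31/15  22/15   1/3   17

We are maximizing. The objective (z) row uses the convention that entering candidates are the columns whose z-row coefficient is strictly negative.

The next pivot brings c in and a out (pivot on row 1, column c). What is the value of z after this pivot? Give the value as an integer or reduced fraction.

87/5

Minimum ratio for c: (1/2)/(1/2) = 1.
z changes by −(z-row coeff of c)·ratio = −(-2/5)·1 = 2/5.
New z = 17 + (2/5) = 87/5.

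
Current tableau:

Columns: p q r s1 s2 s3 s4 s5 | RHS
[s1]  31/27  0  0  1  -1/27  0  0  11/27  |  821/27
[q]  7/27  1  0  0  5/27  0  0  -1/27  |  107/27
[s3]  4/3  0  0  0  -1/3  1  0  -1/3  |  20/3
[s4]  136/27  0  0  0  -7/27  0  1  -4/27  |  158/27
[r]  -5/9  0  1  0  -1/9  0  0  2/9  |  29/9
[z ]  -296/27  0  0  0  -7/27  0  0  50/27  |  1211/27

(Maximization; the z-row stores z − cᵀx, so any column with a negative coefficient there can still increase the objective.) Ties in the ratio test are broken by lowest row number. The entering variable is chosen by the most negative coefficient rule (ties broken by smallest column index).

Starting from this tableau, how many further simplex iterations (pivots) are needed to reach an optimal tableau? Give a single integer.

pivot: p in, s4 out → z = 979/17
pivot: s2 in, q out → z = 655/9
No improving column remains; optimal.

2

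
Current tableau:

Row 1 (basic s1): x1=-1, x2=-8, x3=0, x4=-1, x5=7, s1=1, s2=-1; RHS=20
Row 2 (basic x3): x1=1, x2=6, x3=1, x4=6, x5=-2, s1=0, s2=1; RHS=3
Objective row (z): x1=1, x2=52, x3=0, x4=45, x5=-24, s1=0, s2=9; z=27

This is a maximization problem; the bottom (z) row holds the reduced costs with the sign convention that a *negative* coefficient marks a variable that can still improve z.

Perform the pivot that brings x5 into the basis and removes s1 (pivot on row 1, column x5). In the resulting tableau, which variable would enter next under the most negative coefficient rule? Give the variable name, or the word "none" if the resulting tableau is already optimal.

x1

Pivot element 7. New z-row = old z-row − (-24)·(row 1/7).
Updated z-row coefficients: x1: -17/7, x2: 172/7, x3: 0, x4: 291/7, x5: 0, s1: 24/7, s2: 39/7.
The most negative is -17/7 in column x1, so x1 would enter next.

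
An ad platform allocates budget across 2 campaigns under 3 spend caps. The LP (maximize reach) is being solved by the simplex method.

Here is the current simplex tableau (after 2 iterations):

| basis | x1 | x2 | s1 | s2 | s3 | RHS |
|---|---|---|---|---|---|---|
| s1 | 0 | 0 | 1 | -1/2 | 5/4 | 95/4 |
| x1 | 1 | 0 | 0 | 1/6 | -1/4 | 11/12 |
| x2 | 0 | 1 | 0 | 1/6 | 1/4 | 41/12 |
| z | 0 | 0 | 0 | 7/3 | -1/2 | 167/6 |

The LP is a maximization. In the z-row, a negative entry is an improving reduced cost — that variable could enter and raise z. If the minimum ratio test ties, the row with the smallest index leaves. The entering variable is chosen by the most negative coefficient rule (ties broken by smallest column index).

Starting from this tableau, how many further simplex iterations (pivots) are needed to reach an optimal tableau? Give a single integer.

1

pivot: s3 in, x2 out → z = 104/3
No improving column remains; optimal.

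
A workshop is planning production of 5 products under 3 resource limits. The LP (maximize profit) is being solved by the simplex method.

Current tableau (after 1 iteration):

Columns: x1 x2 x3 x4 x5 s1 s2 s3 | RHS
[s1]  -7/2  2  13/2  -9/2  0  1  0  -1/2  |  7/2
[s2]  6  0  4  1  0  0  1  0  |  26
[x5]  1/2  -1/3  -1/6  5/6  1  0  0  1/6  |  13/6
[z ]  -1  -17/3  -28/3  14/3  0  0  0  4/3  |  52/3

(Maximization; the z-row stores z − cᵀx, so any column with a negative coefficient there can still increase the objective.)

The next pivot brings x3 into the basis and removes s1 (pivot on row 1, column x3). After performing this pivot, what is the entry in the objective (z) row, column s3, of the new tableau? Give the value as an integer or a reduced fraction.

Pivot element is row 1, column x3: 13/2.
Normalize row 1: new (row 1, s3) = (-1/2)/(13/2) = -1/13.
z-row ← z-row − (-28/3)·(new row 1): 4/3 − (-28/3)·(-1/13) = 8/13.

8/13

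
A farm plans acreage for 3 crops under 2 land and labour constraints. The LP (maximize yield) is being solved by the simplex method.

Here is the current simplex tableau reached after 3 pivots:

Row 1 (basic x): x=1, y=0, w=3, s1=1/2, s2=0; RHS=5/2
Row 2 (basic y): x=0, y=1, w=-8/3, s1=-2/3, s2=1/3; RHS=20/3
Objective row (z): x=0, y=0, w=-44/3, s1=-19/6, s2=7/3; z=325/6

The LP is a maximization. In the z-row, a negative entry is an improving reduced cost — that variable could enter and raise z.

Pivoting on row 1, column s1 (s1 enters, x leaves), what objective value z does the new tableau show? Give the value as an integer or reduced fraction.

Minimum ratio for s1: (5/2)/(1/2) = 5.
z changes by −(z-row coeff of s1)·ratio = −(-19/6)·5 = 95/6.
New z = 325/6 + (95/6) = 70.

70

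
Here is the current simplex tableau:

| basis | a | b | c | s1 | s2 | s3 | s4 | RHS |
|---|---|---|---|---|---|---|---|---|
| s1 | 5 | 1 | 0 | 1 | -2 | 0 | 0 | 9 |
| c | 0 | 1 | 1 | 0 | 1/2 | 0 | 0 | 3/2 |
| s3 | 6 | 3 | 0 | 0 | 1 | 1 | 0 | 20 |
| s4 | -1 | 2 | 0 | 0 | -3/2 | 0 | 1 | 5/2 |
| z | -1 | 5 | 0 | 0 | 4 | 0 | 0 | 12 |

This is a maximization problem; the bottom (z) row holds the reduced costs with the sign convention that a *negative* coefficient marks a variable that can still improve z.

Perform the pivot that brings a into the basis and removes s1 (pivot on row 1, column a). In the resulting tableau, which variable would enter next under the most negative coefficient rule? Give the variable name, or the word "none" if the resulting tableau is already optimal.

Pivot element 5. New z-row = old z-row − (-1)·(row 1/5).
Updated z-row coefficients: a: 0, b: 26/5, c: 0, s1: 1/5, s2: 18/5, s3: 0, s4: 0.
No coefficient is strictly negative; the tableau after this pivot is optimal.

none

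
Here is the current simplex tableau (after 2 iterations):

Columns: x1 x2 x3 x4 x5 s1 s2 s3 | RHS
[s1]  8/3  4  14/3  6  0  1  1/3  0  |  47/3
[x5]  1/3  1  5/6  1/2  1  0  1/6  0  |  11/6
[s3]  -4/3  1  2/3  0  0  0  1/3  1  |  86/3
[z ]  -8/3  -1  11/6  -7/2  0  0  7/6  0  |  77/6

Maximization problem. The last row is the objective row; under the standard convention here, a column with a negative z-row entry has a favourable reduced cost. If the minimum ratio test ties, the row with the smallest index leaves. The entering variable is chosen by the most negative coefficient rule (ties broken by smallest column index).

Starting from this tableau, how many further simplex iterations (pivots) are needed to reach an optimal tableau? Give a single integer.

3

pivot: x4 in, s1 out → z = 791/36
pivot: x1 in, x5 out → z = 109/4
pivot: s1 in, x4 out → z = 55/2
No improving column remains; optimal.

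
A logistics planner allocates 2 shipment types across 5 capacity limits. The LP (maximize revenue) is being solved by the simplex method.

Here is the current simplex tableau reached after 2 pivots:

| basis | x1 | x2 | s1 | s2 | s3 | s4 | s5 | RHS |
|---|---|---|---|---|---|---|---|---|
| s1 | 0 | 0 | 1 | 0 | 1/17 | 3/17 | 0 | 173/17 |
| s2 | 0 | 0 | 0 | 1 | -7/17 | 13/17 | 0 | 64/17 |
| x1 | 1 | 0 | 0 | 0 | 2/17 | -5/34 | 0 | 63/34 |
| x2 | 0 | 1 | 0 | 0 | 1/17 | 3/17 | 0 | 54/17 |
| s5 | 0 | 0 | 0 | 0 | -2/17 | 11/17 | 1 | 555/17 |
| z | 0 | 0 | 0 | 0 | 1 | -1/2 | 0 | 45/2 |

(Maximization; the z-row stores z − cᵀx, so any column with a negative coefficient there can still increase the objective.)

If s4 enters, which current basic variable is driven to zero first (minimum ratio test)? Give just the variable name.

s2

Ratios: row 1 (s1): (173/17)/(3/17) = 173/3; row 2 (s2): (64/17)/(13/17) = 64/13; row 3 (x1): entry -5/34 ≤ 0, skip; row 4 (x2): (54/17)/(3/17) = 18; row 5 (s5): (555/17)/(11/17) = 555/11.
Minimum ratio 64/13 is in the s2 row, so s2 leaves.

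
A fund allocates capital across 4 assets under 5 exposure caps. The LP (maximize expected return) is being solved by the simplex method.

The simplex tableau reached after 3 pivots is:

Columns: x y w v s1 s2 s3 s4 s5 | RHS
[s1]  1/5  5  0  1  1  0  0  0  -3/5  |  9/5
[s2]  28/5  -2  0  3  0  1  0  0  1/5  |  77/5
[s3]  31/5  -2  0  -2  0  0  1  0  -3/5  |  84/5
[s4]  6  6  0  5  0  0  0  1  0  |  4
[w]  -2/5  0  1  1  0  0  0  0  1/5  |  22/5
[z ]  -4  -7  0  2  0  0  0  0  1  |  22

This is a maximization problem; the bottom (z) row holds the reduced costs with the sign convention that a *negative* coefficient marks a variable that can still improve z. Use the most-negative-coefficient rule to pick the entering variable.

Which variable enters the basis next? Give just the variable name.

Objective-row coefficients: x: -4, y: -7, w: 0, v: 2, s1: 0, s2: 0, s3: 0, s4: 0, s5: 1.
The most negative is -7 in column y, so y enters.

y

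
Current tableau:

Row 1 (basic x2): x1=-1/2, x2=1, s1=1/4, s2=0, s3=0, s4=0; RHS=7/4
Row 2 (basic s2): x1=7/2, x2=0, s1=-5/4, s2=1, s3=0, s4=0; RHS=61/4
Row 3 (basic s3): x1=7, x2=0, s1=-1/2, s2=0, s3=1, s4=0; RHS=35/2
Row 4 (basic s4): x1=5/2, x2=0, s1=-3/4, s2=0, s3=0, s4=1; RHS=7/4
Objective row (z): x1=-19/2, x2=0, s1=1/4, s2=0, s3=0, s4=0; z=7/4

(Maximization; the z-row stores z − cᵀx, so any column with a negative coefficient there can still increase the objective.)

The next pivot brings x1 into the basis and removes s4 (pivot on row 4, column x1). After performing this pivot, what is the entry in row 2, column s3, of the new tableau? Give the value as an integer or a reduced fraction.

0

Pivot element is row 4, column x1: 5/2.
Normalize row 4: new (row 4, s3) = 0/(5/2) = 0.
row 2 ← row 2 − (7/2)·(new row 4): 0 − (7/2)·0 = 0.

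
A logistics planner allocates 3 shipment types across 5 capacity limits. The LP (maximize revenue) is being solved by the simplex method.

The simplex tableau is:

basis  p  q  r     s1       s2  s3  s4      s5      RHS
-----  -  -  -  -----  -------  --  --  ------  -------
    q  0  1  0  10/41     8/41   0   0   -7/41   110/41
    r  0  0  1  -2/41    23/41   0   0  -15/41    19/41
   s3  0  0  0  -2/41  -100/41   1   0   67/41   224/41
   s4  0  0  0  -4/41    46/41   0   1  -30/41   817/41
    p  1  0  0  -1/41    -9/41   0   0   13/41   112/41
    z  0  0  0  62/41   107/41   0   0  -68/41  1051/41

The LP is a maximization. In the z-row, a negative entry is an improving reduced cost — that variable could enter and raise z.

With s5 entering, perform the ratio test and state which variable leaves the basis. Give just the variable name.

s3

Ratios: row 1 (q): entry -7/41 ≤ 0, skip; row 2 (r): entry -15/41 ≤ 0, skip; row 3 (s3): (224/41)/(67/41) = 224/67; row 4 (s4): entry -30/41 ≤ 0, skip; row 5 (p): (112/41)/(13/41) = 112/13.
Minimum ratio 224/67 is in the s3 row, so s3 leaves.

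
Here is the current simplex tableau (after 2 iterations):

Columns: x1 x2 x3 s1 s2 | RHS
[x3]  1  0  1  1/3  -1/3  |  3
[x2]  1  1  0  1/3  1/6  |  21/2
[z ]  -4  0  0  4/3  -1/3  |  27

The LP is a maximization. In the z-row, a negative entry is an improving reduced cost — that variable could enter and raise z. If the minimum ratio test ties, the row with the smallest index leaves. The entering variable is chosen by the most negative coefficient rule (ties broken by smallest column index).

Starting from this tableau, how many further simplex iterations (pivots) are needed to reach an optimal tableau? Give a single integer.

2

pivot: x1 in, x3 out → z = 39
pivot: s2 in, x2 out → z = 64
No improving column remains; optimal.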